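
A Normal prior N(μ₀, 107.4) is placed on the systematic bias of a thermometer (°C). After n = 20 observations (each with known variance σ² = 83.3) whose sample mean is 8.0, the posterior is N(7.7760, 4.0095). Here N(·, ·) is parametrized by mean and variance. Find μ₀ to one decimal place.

μ₀ = 2.0

The posterior mean is a precision-weighted average: μ_n = (τ₀μ₀ + τ_data·x̄)/(τ₀+τ_data), with τ₀=1/σ₀² and τ_data=n/σ².
Here τ₀ = 1/107.4 = 0.009311 and τ_data = 20/83.3 = 0.240096, so τ_n = 0.249407.
Rearranging for μ₀: μ₀ = (μ_n·τ_n − τ_data·x̄)/τ₀ = (7.7760·0.249407 − 0.240096·8.0) / 0.009311 = 0.018621/0.009311 ≈ 2.0.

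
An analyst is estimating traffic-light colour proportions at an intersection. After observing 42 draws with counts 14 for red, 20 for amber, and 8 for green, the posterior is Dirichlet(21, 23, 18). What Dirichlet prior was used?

For a Dirichlet(α) prior with multinomial counts c, the posterior is Dirichlet(α + c) componentwise.
Subtract each count from the matching posterior parameter: 21−14=7, 23−20=3, 18−8=10.

Dirichlet(7, 3, 10)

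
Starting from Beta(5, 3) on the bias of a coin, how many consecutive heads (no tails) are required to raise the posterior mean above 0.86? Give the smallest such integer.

After k heads and 0 tails the posterior is Beta(5+k, 3), with mean (5+k)/(5+3+k).
Set (5+k)/(8+k) > 0.86 and solve: k > (0.86·8 − 5)/(1 − 0.86) = 13.429.
The smallest integer exceeding 13.429 is 14.

k = 14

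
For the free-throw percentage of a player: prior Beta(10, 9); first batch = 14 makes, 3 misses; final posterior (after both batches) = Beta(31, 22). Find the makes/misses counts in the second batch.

7 makes and 10 misses

Because Beta–binomial updating is additive in the counts, the combined data contributed (α_post−α_prior, β_post−β_prior) successes and failures.
Total across both batches: 31−10=21 makes, 22−9=13 misses.
Subtract the first batch: 21−14=7 makes and 13−3=10 misses.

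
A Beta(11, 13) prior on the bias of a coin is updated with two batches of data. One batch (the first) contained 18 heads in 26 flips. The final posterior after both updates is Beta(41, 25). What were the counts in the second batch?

12 heads and 4 tails

Sequential conjugate updates are equivalent to a single update on the pooled data, so total successes = posterior α − prior α and total failures = posterior β − prior β.
Total across both batches: 41−11=30 heads, 25−13=12 tails.
Subtract the first batch: 30−18=12 heads and 12−8=4 tails.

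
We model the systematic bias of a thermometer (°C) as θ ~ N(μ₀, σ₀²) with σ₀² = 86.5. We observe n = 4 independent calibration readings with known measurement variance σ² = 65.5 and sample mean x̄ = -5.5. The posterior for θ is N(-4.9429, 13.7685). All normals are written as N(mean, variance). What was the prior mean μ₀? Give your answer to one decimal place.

With known observation variance, the Normal–Normal posterior has precision τ_n = τ₀ + n/σ² and mean μ_n = (τ₀μ₀ + (n/σ²)x̄)/τ_n.
Here τ₀ = 1/86.5 = 0.011561 and τ_data = 4/65.5 = 0.061069, so τ_n = 0.072630.
Rearranging for μ₀: μ₀ = (μ_n·τ_n − τ_data·x̄)/τ₀ = (-4.9429·0.072630 − 0.061069·-5.5) / 0.011561 = -0.023123/0.011561 ≈ -2.0.

μ₀ = -2.0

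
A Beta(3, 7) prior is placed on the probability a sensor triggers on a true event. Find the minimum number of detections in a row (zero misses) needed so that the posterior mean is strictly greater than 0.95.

After k detections and 0 misses the posterior is Beta(3+k, 7), with mean (3+k)/(3+7+k).
Set (3+k)/(10+k) > 0.95 and solve: k > (0.95·10 − 3)/(1 − 0.95) = 130.000.
The smallest integer exceeding 130.000 is 131.

k = 131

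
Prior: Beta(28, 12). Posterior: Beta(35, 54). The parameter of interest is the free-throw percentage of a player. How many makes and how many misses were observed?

7 makes and 42 misses

Beta is conjugate to the binomial likelihood: posterior = Beta(a+s, b+f).
Match parameters: s=35−28=7, f=54−12=42.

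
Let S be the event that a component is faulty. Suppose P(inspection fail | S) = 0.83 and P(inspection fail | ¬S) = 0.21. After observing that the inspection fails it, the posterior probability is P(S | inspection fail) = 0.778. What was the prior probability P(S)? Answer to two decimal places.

P(S) = 0.47

Bayes' rule in odds form gives O(S|E) = O(S)·[P(E|S)/P(E|¬S)], hence O(S) = O(S|E)/LR.
Posterior odds = 0.778/(1−0.778) = 3.5045. LR = 0.83/0.21 = 3.9524.
Prior odds = 3.5045/3.9524 = 0.8867, so P(S) = 0.8867/(1+0.8867) ≈ 0.47.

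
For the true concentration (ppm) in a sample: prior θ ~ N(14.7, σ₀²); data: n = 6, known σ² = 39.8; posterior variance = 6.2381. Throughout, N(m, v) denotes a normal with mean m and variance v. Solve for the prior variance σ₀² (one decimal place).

σ₀² = 104.7

Posterior precision equals prior precision plus data precision: 1/σ_n² = 1/σ₀² + n/σ².
So 1/σ₀² = 1/6.2381 − 6/39.8 = 0.160305 − 0.150754 = 0.009551.
Hence σ₀² = 1/0.009551 ≈ 104.7.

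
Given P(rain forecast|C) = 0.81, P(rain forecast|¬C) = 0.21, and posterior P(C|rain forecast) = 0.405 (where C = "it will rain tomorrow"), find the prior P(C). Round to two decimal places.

In odds form, posterior odds = prior odds × likelihood ratio, so prior odds = posterior odds ÷ LR.
Posterior odds = 0.405/(1−0.405) = 0.6807. LR = 0.81/0.21 = 3.8571.
Prior odds = 0.6807/3.8571 = 0.1765, so P(C) = 0.1765/(1+0.1765) ≈ 0.15.

P(C) = 0.15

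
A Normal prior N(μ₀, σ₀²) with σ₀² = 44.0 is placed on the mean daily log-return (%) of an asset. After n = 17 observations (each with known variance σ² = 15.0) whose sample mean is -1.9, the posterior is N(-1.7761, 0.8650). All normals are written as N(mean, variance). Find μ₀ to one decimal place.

μ₀ = 4.4

With known observation variance, the Normal–Normal posterior has precision τ_n = τ₀ + n/σ² and mean μ_n = (τ₀μ₀ + (n/σ²)x̄)/τ_n.
Here τ₀ = 1/44.0 = 0.022727 and τ_data = 17/15.0 = 1.133333, so τ_n = 1.156060.
Rearranging for μ₀: μ₀ = (μ_n·τ_n − τ_data·x̄)/τ₀ = (-1.7761·1.156060 − 1.133333·-1.9) / 0.022727 = 0.100055/0.022727 ≈ 4.4.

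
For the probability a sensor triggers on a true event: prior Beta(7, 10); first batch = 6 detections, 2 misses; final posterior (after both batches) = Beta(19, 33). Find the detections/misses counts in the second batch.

Sequential conjugate updates are equivalent to a single update on the pooled data, so total successes = posterior α − prior α and total failures = posterior β − prior β.
Total across both batches: 19−7=12 detections, 33−10=23 misses.
Subtract the first batch: 12−6=6 detections and 23−2=21 misses.

6 detections and 21 misses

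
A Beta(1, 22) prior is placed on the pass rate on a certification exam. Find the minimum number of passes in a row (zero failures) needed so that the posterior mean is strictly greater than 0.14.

k = 3

After k passes and 0 failures the posterior is Beta(1+k, 22), with mean (1+k)/(1+22+k).
Set (1+k)/(23+k) > 0.14 and solve: k > (0.14·23 − 1)/(1 − 0.14) = 2.581.
The smallest integer exceeding 2.581 is 3.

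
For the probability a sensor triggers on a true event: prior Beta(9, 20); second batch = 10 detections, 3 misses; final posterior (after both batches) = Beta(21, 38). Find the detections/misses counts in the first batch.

2 detections and 15 misses

Sequential conjugate updates are equivalent to a single update on the pooled data, so total successes = posterior α − prior α and total failures = posterior β − prior β.
Total across both batches: 21−9=12 detections, 38−20=18 misses.
Subtract the second batch: 12−10=2 detections and 18−3=15 misses.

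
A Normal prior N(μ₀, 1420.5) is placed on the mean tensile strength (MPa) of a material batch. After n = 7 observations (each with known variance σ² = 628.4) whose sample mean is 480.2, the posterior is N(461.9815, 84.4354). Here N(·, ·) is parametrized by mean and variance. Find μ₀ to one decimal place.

μ₀ = 173.7

The posterior mean is a precision-weighted average: μ_n = (τ₀μ₀ + τ_data·x̄)/(τ₀+τ_data), with τ₀=1/σ₀² and τ_data=n/σ².
Here τ₀ = 1/1420.5 = 0.000704 and τ_data = 7/628.4 = 0.011139, so τ_n = 0.011843.
Rearranging for μ₀: μ₀ = (μ_n·τ_n − τ_data·x̄)/τ₀ = (461.9815·0.011843 − 0.011139·480.2) / 0.000704 = 0.122299/0.000704 ≈ 173.7.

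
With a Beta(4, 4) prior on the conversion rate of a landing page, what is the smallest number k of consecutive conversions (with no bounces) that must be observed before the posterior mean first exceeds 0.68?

After k conversions and 0 bounces the posterior is Beta(4+k, 4), with mean (4+k)/(4+4+k).
Set (4+k)/(8+k) > 0.68 and solve: k > (0.68·8 − 4)/(1 − 0.68) = 4.500.
The smallest integer exceeding 4.500 is 5.

k = 5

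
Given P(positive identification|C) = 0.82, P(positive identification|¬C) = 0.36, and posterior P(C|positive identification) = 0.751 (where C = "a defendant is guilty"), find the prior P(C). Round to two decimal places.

In odds form, posterior odds = prior odds × likelihood ratio, so prior odds = posterior odds ÷ LR.
Posterior odds = 0.751/(1−0.751) = 3.0161. LR = 0.82/0.36 = 2.2778.
Prior odds = 3.0161/2.2778 = 1.3241, so P(C) = 1.3241/(1+1.3241) ≈ 0.57.

P(C) = 0.57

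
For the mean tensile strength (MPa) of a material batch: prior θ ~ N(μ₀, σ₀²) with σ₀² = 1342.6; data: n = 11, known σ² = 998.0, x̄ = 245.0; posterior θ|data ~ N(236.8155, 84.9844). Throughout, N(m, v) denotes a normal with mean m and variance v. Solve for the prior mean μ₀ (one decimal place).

μ₀ = 115.7

The posterior mean is a precision-weighted average: μ_n = (τ₀μ₀ + τ_data·x̄)/(τ₀+τ_data), with τ₀=1/σ₀² and τ_data=n/σ².
Here τ₀ = 1/1342.6 = 0.000745 and τ_data = 11/998.0 = 0.011022, so τ_n = 0.011767.
Rearranging for μ₀: μ₀ = (μ_n·τ_n − τ_data·x̄)/τ₀ = (236.8155·0.011767 − 0.011022·245.0) / 0.000745 = 0.086218/0.000745 ≈ 115.7.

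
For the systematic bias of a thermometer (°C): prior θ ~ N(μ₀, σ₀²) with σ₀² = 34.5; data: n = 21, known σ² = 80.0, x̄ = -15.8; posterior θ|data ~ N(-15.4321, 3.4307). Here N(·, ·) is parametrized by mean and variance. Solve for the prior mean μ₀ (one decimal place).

μ₀ = -12.1

The posterior mean is a precision-weighted average: μ_n = (τ₀μ₀ + τ_data·x̄)/(τ₀+τ_data), with τ₀=1/σ₀² and τ_data=n/σ².
Here τ₀ = 1/34.5 = 0.028986 and τ_data = 21/80.0 = 0.262500, so τ_n = 0.291486.
Rearranging for μ₀: μ₀ = (μ_n·τ_n − τ_data·x̄)/τ₀ = (-15.4321·0.291486 − 0.262500·-15.8) / 0.028986 = -0.350741/0.028986 ≈ -12.1.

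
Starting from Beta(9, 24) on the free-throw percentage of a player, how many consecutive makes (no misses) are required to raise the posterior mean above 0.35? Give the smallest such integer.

After k makes and 0 misses the posterior is Beta(9+k, 24), with mean (9+k)/(9+24+k).
Set (9+k)/(33+k) > 0.35 and solve: k > (0.35·33 − 9)/(1 − 0.35) = 3.923.
The smallest integer exceeding 3.923 is 4.

k = 4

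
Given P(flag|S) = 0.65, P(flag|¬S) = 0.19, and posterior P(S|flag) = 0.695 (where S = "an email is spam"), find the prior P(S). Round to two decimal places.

P(S) = 0.40

In odds form, posterior odds = prior odds × likelihood ratio, so prior odds = posterior odds ÷ LR.
Posterior odds = 0.695/(1−0.695) = 2.2787. LR = 0.65/0.19 = 3.4211.
Prior odds = 2.2787/3.4211 = 0.6661, so P(S) = 0.6661/(1+0.6661) ≈ 0.40.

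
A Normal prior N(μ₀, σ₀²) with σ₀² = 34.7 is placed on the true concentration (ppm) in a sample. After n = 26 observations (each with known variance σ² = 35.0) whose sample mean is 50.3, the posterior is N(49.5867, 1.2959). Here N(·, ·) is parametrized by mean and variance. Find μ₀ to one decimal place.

μ₀ = 31.2

The posterior mean is a precision-weighted average: μ_n = (τ₀μ₀ + τ_data·x̄)/(τ₀+τ_data), with τ₀=1/σ₀² and τ_data=n/σ².
Here τ₀ = 1/34.7 = 0.028818 and τ_data = 26/35.0 = 0.742857, so τ_n = 0.771675.
Rearranging for μ₀: μ₀ = (μ_n·τ_n − τ_data·x̄)/τ₀ = (49.5867·0.771675 − 0.742857·50.3) / 0.028818 = 0.899110/0.028818 ≈ 31.2.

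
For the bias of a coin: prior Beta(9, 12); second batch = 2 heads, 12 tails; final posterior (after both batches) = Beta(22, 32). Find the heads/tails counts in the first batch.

Sequential conjugate updates are equivalent to a single update on the pooled data, so total successes = posterior α − prior α and total failures = posterior β − prior β.
Total across both batches: 22−9=13 heads, 32−12=20 tails.
Subtract the second batch: 13−2=11 heads and 20−12=8 tails.

11 heads and 8 tails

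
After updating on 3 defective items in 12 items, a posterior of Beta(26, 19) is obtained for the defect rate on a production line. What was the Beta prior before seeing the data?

Beta(23, 10)

Under Beta–binomial conjugacy the posterior parameters are (a+s, b+f).
So a = 26 − 3 = 23 and b = 19 − 9 = 10.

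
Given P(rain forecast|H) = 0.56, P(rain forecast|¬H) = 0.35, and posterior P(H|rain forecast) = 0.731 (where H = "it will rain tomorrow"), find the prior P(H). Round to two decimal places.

Bayes' rule in odds form gives O(H|E) = O(H)·[P(E|H)/P(E|¬H)], hence O(H) = O(H|E)/LR.
Posterior odds = 0.731/(1−0.731) = 2.7175. LR = 0.56/0.35 = 1.6000.
Prior odds = 2.7175/1.6000 = 1.6984, so P(H) = 1.6984/(1+1.6984) ≈ 0.63.

P(H) = 0.63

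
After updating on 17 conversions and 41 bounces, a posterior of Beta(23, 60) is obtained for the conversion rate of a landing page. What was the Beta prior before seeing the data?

Under Beta–binomial conjugacy the posterior parameters are (α+s, β+f).
So α = 23 − 17 = 6 and β = 60 − 41 = 19.

Beta(6, 19)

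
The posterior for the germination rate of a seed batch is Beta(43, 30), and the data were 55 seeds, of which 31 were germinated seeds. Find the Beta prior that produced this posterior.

Beta is conjugate to the binomial likelihood: posterior = Beta(a+s, b+f).
So a = 43 − 31 = 12 and b = 30 − 24 = 6.

Beta(12, 6)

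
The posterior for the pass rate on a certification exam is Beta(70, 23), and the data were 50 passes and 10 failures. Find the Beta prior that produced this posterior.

Beta(20, 13)

A Beta(α, β) prior with s successes and f failures in binomial data gives a Beta(α+s, β+f) posterior.
Subtract the data counts: 70−50=20, 23−10=13.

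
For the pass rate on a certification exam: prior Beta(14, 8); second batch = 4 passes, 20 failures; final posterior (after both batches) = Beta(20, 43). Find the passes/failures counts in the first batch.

2 passes and 15 failures

Sequential conjugate updates are equivalent to a single update on the pooled data, so total successes = posterior α − prior α and total failures = posterior β − prior β.
Total across both batches: 20−14=6 passes, 43−8=35 failures.
Subtract the second batch: 6−4=2 passes and 35−20=15 failures.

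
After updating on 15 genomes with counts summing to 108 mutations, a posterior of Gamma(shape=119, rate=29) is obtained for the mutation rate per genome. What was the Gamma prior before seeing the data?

A Gamma(α, β) prior (rate parametrization) on a Poisson rate with n observations summing to S gives posterior Gamma(α+S, β+n).
So α = 119 − 108 = 11 and β = 29 − 15 = 14.

Gamma(shape=11, rate=14)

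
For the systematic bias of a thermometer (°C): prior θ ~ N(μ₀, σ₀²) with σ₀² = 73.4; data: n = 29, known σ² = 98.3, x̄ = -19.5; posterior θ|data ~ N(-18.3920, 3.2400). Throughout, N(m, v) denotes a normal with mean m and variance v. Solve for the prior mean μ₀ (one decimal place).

The posterior mean is a precision-weighted average: μ_n = (τ₀μ₀ + τ_data·x̄)/(τ₀+τ_data), with τ₀=1/σ₀² and τ_data=n/σ².
Here τ₀ = 1/73.4 = 0.013624 and τ_data = 29/98.3 = 0.295015, so τ_n = 0.308639.
Rearranging for μ₀: μ₀ = (μ_n·τ_n − τ_data·x̄)/τ₀ = (-18.3920·0.308639 − 0.295015·-19.5) / 0.013624 = 0.076304/0.013624 ≈ 5.6.

μ₀ = 5.6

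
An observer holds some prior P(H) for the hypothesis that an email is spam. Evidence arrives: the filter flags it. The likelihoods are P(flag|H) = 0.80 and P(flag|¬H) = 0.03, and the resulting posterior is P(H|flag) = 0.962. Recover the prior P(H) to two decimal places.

Bayes' rule in odds form gives O(H|E) = O(H)·[P(E|H)/P(E|¬H)], hence O(H) = O(H|E)/LR.
Posterior odds = 0.962/(1−0.962) = 25.3158. LR = 0.80/0.03 = 26.6667.
Prior odds = 25.3158/26.6667 = 0.9493, so P(H) = 0.9493/(1+0.9493) ≈ 0.49.

P(H) = 0.49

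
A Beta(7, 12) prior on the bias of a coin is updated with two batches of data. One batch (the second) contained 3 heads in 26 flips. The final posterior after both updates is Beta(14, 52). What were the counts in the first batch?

Sequential conjugate updates are equivalent to a single update on the pooled data, so total successes = posterior α − prior α and total failures = posterior β − prior β.
Total across both batches: 14−7=7 heads, 52−12=40 tails.
Subtract the second batch: 7−3=4 heads and 40−23=17 tails.

4 heads and 17 tails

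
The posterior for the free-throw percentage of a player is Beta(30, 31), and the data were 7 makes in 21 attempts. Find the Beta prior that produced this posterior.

Beta is conjugate to the binomial likelihood: posterior = Beta(a+s, b+f).
Subtract the data counts: 30−7=23, 31−14=17.

Beta(23, 17)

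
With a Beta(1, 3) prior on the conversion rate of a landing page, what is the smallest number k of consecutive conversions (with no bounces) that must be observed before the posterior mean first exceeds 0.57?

k = 3

After k conversions and 0 bounces the posterior is Beta(1+k, 3), with mean (1+k)/(1+3+k).
Set (1+k)/(4+k) > 0.57 and solve: k > (0.57·4 − 1)/(1 − 0.57) = 2.977.
The smallest integer exceeding 2.977 is 3, and checking k=3: (4)/(7) = 0.5714 > 0.57.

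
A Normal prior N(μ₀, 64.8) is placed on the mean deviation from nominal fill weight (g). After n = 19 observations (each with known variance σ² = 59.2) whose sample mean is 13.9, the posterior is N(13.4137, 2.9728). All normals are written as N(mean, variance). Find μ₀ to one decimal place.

μ₀ = 3.3

With known observation variance, the Normal–Normal posterior has precision τ_n = τ₀ + n/σ² and mean μ_n = (τ₀μ₀ + (n/σ²)x̄)/τ_n.
Here τ₀ = 1/64.8 = 0.015432 and τ_data = 19/59.2 = 0.320946, so τ_n = 0.336378.
Rearranging for μ₀: μ₀ = (μ_n·τ_n − τ_data·x̄)/τ₀ = (13.4137·0.336378 − 0.320946·13.9) / 0.015432 = 0.050924/0.015432 ≈ 3.3.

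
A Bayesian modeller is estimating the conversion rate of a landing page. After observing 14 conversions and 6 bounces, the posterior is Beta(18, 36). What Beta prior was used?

Under Beta–binomial conjugacy the posterior parameters are (a+s, b+f).
Subtract the data counts: 18−14=4, 36−6=30.

Beta(4, 30)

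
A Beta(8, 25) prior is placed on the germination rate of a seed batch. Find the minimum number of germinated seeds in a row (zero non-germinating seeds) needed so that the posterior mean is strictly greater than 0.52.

After k germinated seeds and 0 non-germinating seeds the posterior is Beta(8+k, 25), with mean (8+k)/(8+25+k).
Set (8+k)/(33+k) > 0.52 and solve: k > (0.52·33 − 8)/(1 − 0.52) = 19.083.
The smallest integer exceeding 19.083 is 20.

k = 20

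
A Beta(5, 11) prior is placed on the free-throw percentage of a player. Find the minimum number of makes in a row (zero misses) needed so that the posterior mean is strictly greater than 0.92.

k = 122

After k makes and 0 misses the posterior is Beta(5+k, 11), with mean (5+k)/(5+11+k).
Set (5+k)/(16+k) > 0.92 and solve: k > (0.92·16 − 5)/(1 − 0.92) = 121.500.
The smallest integer exceeding 121.500 is 122.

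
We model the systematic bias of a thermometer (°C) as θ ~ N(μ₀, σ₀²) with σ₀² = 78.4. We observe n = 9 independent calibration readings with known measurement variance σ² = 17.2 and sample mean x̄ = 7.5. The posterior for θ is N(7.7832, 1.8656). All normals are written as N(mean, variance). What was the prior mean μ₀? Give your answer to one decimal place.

μ₀ = 19.4

With known observation variance, the Normal–Normal posterior has precision τ_n = τ₀ + n/σ² and mean μ_n = (τ₀μ₀ + (n/σ²)x̄)/τ_n.
Here τ₀ = 1/78.4 = 0.012755 and τ_data = 9/17.2 = 0.523256, so τ_n = 0.536011.
Rearranging for μ₀: μ₀ = (μ_n·τ_n − τ_data·x̄)/τ₀ = (7.7832·0.536011 − 0.523256·7.5) / 0.012755 = 0.247461/0.012755 ≈ 19.4.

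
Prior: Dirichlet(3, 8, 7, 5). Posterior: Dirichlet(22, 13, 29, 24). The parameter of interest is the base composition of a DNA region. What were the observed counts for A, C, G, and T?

counts (19, 5, 22, 19)

For a Dirichlet(α) prior with multinomial counts c, the posterior is Dirichlet(α + c) componentwise.
Counts are posterior − prior componentwise: 22−3=19, 13−8=5, 29−7=22, 24−5=19.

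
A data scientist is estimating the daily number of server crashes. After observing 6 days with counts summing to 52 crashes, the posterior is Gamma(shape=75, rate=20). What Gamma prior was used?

Gamma(shape=23, rate=14)

Gamma–Poisson conjugacy: posterior shape = α + Σxᵢ, posterior rate = β + n.
So α = 75 − 52 = 23 and β = 20 − 6 = 14.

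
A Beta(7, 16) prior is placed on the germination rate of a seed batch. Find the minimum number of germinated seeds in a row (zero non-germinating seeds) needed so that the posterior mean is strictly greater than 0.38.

k = 3

After k germinated seeds and 0 non-germinating seeds the posterior is Beta(7+k, 16), with mean (7+k)/(7+16+k).
Set (7+k)/(23+k) > 0.38 and solve: k > (0.38·23 − 7)/(1 − 0.38) = 2.806.
The smallest integer exceeding 2.806 is 3, and checking k=3: (10)/(26) = 0.3846 > 0.38.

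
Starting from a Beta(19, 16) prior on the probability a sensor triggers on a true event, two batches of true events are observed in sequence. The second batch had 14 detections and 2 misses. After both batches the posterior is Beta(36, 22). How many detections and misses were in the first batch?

Sequential conjugate updates are equivalent to a single update on the pooled data, so total successes = posterior α − prior α and total failures = posterior β − prior β.
Total across both batches: 36−19=17 detections, 22−16=6 misses.
Subtract the second batch: 17−14=3 detections and 6−2=4 misses.

3 detections and 4 misses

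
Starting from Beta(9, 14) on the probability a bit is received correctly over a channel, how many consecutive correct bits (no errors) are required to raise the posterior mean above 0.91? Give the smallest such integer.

k = 133

After k correct bits and 0 errors the posterior is Beta(9+k, 14), with mean (9+k)/(9+14+k).
Set (9+k)/(23+k) > 0.91 and solve: k > (0.91·23 − 9)/(1 − 0.91) = 132.556.
The smallest integer exceeding 132.556 is 133, and checking k=133: (142)/(156) = 0.9103 > 0.91.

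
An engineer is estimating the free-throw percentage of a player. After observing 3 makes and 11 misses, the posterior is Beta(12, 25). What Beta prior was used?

Beta(9, 14)

Under Beta–binomial conjugacy the posterior parameters are (a+s, b+f).
Subtract the data counts: 12−3=9, 25−11=14.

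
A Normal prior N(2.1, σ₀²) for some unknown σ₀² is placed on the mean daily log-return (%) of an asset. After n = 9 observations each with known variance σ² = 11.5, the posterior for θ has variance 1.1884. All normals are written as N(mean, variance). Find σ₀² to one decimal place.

σ₀² = 17.0

Posterior precision equals prior precision plus data precision: 1/σ_n² = 1/σ₀² + n/σ².
So 1/σ₀² = 1/1.1884 − 9/11.5 = 0.841468 − 0.782609 = 0.058859.
Hence σ₀² = 1/0.058859 ≈ 17.0.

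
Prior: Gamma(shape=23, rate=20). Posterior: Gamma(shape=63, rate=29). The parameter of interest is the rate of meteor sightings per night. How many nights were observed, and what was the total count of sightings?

A Gamma(α, β) prior (rate parametrization) on a Poisson rate with n observations summing to S gives posterior Gamma(α+S, β+n).
Matching: Σxᵢ = 63 − 23 = 40 and n = 29 − 20 = 9.

n = 9 nights with total 40 sightings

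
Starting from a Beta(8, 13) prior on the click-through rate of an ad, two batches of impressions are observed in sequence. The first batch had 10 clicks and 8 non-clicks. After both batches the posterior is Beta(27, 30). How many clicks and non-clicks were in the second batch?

Because Beta–binomial updating is additive in the counts, the combined data contributed (α_post−α_prior, β_post−β_prior) successes and failures.
Total across both batches: 27−8=19 clicks, 30−13=17 non-clicks.
Subtract the first batch: 19−10=9 clicks and 17−8=9 non-clicks.

9 clicks and 9 non-clicks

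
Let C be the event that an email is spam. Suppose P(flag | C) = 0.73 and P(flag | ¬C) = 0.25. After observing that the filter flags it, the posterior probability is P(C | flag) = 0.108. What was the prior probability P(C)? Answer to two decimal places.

Bayes' rule in odds form gives O(C|E) = O(C)·[P(E|C)/P(E|¬C)], hence O(C) = O(C|E)/LR.
Posterior odds = 0.108/(1−0.108) = 0.1211. LR = 0.73/0.25 = 2.9200.
Prior odds = 0.1211/2.9200 = 0.0415, so P(C) = 0.0415/(1+0.0415) ≈ 0.04.

P(C) = 0.04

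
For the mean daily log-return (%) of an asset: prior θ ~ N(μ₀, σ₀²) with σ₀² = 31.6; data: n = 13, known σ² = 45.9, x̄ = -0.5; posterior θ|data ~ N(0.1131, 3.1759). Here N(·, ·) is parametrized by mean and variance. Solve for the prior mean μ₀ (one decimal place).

μ₀ = 5.6

With known observation variance, the Normal–Normal posterior has precision τ_n = τ₀ + n/σ² and mean μ_n = (τ₀μ₀ + (n/σ²)x̄)/τ_n.
Here τ₀ = 1/31.6 = 0.031646 and τ_data = 13/45.9 = 0.283224, so τ_n = 0.314870.
Rearranging for μ₀: μ₀ = (μ_n·τ_n − τ_data·x̄)/τ₀ = (0.1131·0.314870 − 0.283224·-0.5) / 0.031646 = 0.177224/0.031646 ≈ 5.6.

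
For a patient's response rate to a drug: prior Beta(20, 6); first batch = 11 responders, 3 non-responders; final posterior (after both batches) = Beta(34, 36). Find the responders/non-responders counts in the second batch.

Sequential conjugate updates are equivalent to a single update on the pooled data, so total successes = posterior α − prior α and total failures = posterior β − prior β.
Total across both batches: 34−20=14 responders, 36−6=30 non-responders.
Subtract the first batch: 14−11=3 responders and 30−3=27 non-responders.

3 responders and 27 non-responders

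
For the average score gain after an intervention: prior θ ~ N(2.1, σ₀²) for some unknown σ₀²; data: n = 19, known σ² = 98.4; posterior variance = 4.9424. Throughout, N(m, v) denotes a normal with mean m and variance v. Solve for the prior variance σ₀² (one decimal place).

σ₀² = 108.2

For the Normal–Normal model with known σ², precisions add: τ_n = τ₀ + n/σ².
So 1/σ₀² = 1/4.9424 − 19/98.4 = 0.202331 − 0.193089 = 0.009242.
Hence σ₀² = 1/0.009242 ≈ 108.2.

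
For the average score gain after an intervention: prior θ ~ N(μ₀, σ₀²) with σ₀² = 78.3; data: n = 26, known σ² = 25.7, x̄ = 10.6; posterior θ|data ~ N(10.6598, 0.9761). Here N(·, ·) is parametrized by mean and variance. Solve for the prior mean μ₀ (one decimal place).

With known observation variance, the Normal–Normal posterior has precision τ_n = τ₀ + n/σ² and mean μ_n = (τ₀μ₀ + (n/σ²)x̄)/τ_n.
Here τ₀ = 1/78.3 = 0.012771 and τ_data = 26/25.7 = 1.011673, so τ_n = 1.024444.
Rearranging for μ₀: μ₀ = (μ_n·τ_n − τ_data·x̄)/τ₀ = (10.6598·1.024444 − 1.011673·10.6) / 0.012771 = 0.196634/0.012771 ≈ 15.4.

μ₀ = 15.4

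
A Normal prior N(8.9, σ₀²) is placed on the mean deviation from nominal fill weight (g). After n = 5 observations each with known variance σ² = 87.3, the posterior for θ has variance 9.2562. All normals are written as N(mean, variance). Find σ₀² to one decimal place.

σ₀² = 19.7

Posterior precision equals prior precision plus data precision: 1/σ_n² = 1/σ₀² + n/σ².
So 1/σ₀² = 1/9.2562 − 5/87.3 = 0.108036 − 0.057274 = 0.050762.
Hence σ₀² = 1/0.050762 ≈ 19.7.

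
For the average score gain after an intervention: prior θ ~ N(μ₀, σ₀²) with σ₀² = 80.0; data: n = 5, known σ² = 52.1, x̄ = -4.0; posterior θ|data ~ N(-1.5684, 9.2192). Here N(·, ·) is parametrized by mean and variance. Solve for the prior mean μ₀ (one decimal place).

The posterior mean is a precision-weighted average: μ_n = (τ₀μ₀ + τ_data·x̄)/(τ₀+τ_data), with τ₀=1/σ₀² and τ_data=n/σ².
Here τ₀ = 1/80.0 = 0.012500 and τ_data = 5/52.1 = 0.095969, so τ_n = 0.108469.
Rearranging for μ₀: μ₀ = (μ_n·τ_n − τ_data·x̄)/τ₀ = (-1.5684·0.108469 − 0.095969·-4.0) / 0.012500 = 0.213753/0.012500 ≈ 17.1.

μ₀ = 17.1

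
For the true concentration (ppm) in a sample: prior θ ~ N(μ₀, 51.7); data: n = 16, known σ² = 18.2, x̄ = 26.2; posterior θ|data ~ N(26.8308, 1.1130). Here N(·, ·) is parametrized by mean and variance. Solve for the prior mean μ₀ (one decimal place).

The posterior mean is a precision-weighted average: μ_n = (τ₀μ₀ + τ_data·x̄)/(τ₀+τ_data), with τ₀=1/σ₀² and τ_data=n/σ².
Here τ₀ = 1/51.7 = 0.019342 and τ_data = 16/18.2 = 0.879121, so τ_n = 0.898463.
Rearranging for μ₀: μ₀ = (μ_n·τ_n − τ_data·x̄)/τ₀ = (26.8308·0.898463 − 0.879121·26.2) / 0.019342 = 1.073511/0.019342 ≈ 55.5.

μ₀ = 55.5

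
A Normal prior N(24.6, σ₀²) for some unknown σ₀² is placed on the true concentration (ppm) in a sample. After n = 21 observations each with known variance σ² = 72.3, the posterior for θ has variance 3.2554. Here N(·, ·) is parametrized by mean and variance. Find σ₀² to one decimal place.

For the Normal–Normal model with known σ², precisions add: τ_n = τ₀ + n/σ².
So 1/σ₀² = 1/3.2554 − 21/72.3 = 0.307182 − 0.290456 = 0.016726.
Hence σ₀² = 1/0.016726 ≈ 59.8.

σ₀² = 59.8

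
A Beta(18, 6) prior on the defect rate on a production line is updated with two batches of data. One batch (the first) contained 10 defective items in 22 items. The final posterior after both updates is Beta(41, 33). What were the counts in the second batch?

Because Beta–binomial updating is additive in the counts, the combined data contributed (α_post−α_prior, β_post−β_prior) successes and failures.
Total across both batches: 41−18=23 defective items, 33−6=27 good items.
Subtract the first batch: 23−10=13 defective items and 27−12=15 good items.

13 defective items and 15 good items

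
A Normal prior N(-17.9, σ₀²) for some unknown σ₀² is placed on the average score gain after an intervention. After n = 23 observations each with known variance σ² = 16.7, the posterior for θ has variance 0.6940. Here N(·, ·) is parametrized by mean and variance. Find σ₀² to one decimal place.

σ₀² = 15.7

For the Normal–Normal model with known σ², precisions add: τ_n = τ₀ + n/σ².
So 1/σ₀² = 1/0.6940 − 23/16.7 = 1.440922 − 1.377246 = 0.063676.
Hence σ₀² = 1/0.063676 ≈ 15.7.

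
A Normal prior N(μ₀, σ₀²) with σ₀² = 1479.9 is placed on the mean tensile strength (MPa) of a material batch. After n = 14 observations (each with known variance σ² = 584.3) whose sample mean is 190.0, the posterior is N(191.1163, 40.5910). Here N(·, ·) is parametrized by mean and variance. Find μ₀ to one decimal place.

μ₀ = 230.7

With known observation variance, the Normal–Normal posterior has precision τ_n = τ₀ + n/σ² and mean μ_n = (τ₀μ₀ + (n/σ²)x̄)/τ_n.
Here τ₀ = 1/1479.9 = 0.000676 and τ_data = 14/584.3 = 0.023960, so τ_n = 0.024636.
Rearranging for μ₀: μ₀ = (μ_n·τ_n − τ_data·x̄)/τ₀ = (191.1163·0.024636 − 0.023960·190.0) / 0.000676 = 0.155941/0.000676 ≈ 230.7.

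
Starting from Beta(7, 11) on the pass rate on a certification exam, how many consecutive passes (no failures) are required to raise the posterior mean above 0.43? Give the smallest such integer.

k = 2

After k passes and 0 failures the posterior is Beta(7+k, 11), with mean (7+k)/(7+11+k).
Set (7+k)/(18+k) > 0.43 and solve: k > (0.43·18 − 7)/(1 − 0.43) = 1.298.
The smallest integer exceeding 1.298 is 2.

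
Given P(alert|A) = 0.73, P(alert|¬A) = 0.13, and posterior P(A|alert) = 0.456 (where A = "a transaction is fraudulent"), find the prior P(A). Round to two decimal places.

Bayes' rule in odds form gives O(A|E) = O(A)·[P(E|A)/P(E|¬A)], hence O(A) = O(A|E)/LR.
Posterior odds = 0.456/(1−0.456) = 0.8382. LR = 0.73/0.13 = 5.6154.
Prior odds = 0.8382/5.6154 = 0.1493, so P(A) = 0.1493/(1+0.1493) ≈ 0.13.

P(A) = 0.13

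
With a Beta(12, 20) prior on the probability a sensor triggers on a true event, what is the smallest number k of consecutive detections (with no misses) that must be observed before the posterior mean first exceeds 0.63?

k = 23

After k detections and 0 misses the posterior is Beta(12+k, 20), with mean (12+k)/(12+20+k).
Set (12+k)/(32+k) > 0.63 and solve: k > (0.63·32 − 12)/(1 − 0.63) = 22.054.
The smallest integer exceeding 22.054 is 23, and checking k=23: (35)/(55) = 0.6364 > 0.63.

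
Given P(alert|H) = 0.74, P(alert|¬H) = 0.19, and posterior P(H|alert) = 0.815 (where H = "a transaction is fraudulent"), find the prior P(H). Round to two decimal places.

P(H) = 0.53

Bayes' rule in odds form gives O(H|E) = O(H)·[P(E|H)/P(E|¬H)], hence O(H) = O(H|E)/LR.
Posterior odds = 0.815/(1−0.815) = 4.4054. LR = 0.74/0.19 = 3.8947.
Prior odds = 4.4054/3.8947 = 1.1311, so P(H) = 1.1311/(1+1.1311) ≈ 0.53.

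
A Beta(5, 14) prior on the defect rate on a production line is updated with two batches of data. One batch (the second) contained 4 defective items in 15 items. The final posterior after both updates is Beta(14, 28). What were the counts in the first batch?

5 defective items and 3 good items

Because Beta–binomial updating is additive in the counts, the combined data contributed (α_post−α_prior, β_post−β_prior) successes and failures.
Total across both batches: 14−5=9 defective items, 28−14=14 good items.
Subtract the second batch: 9−4=5 defective items and 14−11=3 good items.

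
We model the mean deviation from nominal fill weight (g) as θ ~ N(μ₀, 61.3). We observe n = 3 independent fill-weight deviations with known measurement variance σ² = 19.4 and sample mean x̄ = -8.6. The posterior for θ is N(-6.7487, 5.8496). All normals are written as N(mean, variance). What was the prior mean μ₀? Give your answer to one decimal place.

With known observation variance, the Normal–Normal posterior has precision τ_n = τ₀ + n/σ² and mean μ_n = (τ₀μ₀ + (n/σ²)x̄)/τ_n.
Here τ₀ = 1/61.3 = 0.016313 and τ_data = 3/19.4 = 0.154639, so τ_n = 0.170952.
Rearranging for μ₀: μ₀ = (μ_n·τ_n − τ_data·x̄)/τ₀ = (-6.7487·0.170952 − 0.154639·-8.6) / 0.016313 = 0.176192/0.016313 ≈ 10.8.

μ₀ = 10.8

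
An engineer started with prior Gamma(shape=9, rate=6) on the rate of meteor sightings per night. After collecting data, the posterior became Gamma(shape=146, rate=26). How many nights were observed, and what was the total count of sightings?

n = 20 nights with total 137 sightings

A Gamma(α, β) prior (rate parametrization) on a Poisson rate with n observations summing to S gives posterior Gamma(α+S, β+n).
Matching: Σxᵢ = 146 − 9 = 137 and n = 26 − 6 = 20.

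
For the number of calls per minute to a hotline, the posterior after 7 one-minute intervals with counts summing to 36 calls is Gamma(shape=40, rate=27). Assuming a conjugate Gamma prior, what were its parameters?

Gamma–Poisson conjugacy: posterior shape = α + Σxᵢ, posterior rate = β + n.
So α = 40 − 36 = 4 and β = 27 − 7 = 20.

Gamma(shape=4, rate=20)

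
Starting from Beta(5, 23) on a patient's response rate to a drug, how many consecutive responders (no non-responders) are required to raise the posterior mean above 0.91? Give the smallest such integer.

After k responders and 0 non-responders the posterior is Beta(5+k, 23), with mean (5+k)/(5+23+k).
Set (5+k)/(28+k) > 0.91 and solve: k > (0.91·28 − 5)/(1 − 0.91) = 227.556.
The smallest integer exceeding 227.556 is 228.

k = 228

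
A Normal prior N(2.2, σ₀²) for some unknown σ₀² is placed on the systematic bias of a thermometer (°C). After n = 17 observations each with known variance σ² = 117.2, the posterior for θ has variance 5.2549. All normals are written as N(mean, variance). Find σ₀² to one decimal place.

σ₀² = 22.1

For the Normal–Normal model with known σ², precisions add: τ_n = τ₀ + n/σ².
So 1/σ₀² = 1/5.2549 − 17/117.2 = 0.190299 − 0.145051 = 0.045248.
Hence σ₀² = 1/0.045248 ≈ 22.1.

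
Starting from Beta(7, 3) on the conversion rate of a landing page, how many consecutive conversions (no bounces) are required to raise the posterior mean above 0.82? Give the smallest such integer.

k = 7

After k conversions and 0 bounces the posterior is Beta(7+k, 3), with mean (7+k)/(7+3+k).
Set (7+k)/(10+k) > 0.82 and solve: k > (0.82·10 − 7)/(1 − 0.82) = 6.667.
The smallest integer exceeding 6.667 is 7.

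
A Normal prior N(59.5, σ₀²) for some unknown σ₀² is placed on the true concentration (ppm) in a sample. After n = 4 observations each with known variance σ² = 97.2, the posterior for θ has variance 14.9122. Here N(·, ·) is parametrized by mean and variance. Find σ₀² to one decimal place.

Posterior precision equals prior precision plus data precision: 1/σ_n² = 1/σ₀² + n/σ².
So 1/σ₀² = 1/14.9122 − 4/97.2 = 0.067059 − 0.041152 = 0.025907.
Hence σ₀² = 1/0.025907 ≈ 38.6.

σ₀² = 38.6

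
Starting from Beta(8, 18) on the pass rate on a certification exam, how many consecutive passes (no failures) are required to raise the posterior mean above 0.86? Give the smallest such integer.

After k passes and 0 failures the posterior is Beta(8+k, 18), with mean (8+k)/(8+18+k).
Set (8+k)/(26+k) > 0.86 and solve: k > (0.86·26 − 8)/(1 − 0.86) = 102.571.
The smallest integer exceeding 102.571 is 103, and checking k=103: (111)/(129) = 0.8605 > 0.86.

k = 103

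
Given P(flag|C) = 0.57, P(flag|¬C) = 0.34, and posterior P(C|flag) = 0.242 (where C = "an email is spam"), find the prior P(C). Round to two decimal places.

In odds form, posterior odds = prior odds × likelihood ratio, so prior odds = posterior odds ÷ LR.
Posterior odds = 0.242/(1−0.242) = 0.3193. LR = 0.57/0.34 = 1.6765.
Prior odds = 0.3193/1.6765 = 0.1905, so P(C) = 0.1905/(1+0.1905) ≈ 0.16.

P(C) = 0.16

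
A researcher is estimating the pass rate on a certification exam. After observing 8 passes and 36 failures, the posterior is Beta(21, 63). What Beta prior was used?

Beta is conjugate to the binomial likelihood: posterior = Beta(a+s, b+f).
So a = 21 − 8 = 13 and b = 63 − 36 = 27.

Beta(13, 27)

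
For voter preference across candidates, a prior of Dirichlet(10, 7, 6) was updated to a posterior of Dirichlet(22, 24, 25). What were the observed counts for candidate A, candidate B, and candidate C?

For a Dirichlet(α) prior with multinomial counts c, the posterior is Dirichlet(α + c) componentwise.
Counts are posterior − prior componentwise: 22−10=12, 24−7=17, 25−6=19.

counts (12, 17, 19)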